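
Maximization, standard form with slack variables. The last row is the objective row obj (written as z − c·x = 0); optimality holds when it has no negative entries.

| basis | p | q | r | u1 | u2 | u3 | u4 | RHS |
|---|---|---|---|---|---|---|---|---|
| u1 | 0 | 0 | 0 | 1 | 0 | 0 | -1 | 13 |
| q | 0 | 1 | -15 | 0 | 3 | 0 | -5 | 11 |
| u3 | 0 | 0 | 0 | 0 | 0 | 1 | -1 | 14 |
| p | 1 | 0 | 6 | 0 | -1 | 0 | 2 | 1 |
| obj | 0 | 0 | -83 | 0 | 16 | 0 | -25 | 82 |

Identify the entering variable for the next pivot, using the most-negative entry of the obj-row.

Negative obj-row entries: r: -83, u4: -25.
The most negative is -83 in column r, so r enters.

r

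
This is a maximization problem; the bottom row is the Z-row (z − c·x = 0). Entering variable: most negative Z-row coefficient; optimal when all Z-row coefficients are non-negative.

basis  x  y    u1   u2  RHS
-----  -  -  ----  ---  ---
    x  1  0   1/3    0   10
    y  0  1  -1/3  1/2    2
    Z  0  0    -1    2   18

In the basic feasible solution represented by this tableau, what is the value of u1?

0

u1 is not in the basis, so in the current basic feasible solution u1 = 0.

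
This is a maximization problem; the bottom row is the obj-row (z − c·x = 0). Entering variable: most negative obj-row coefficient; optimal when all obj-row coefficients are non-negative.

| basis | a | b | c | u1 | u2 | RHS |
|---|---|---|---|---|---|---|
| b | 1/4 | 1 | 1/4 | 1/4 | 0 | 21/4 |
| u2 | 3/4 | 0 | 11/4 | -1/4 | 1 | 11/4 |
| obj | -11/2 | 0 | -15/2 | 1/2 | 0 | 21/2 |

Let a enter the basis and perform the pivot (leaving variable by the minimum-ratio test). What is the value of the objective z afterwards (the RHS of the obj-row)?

Ratio test on column a — row 1: (21/4)/(1/4) = 21; row 2: (11/4)/(3/4) = 11/3. Minimum is 11/3 at row 2 (u2 leaves); pivot element 3/4.
Pivot on row 2; the obj-row RHS becomes 21/2 − (-11/2)·(11/3) = 92/3.

92/3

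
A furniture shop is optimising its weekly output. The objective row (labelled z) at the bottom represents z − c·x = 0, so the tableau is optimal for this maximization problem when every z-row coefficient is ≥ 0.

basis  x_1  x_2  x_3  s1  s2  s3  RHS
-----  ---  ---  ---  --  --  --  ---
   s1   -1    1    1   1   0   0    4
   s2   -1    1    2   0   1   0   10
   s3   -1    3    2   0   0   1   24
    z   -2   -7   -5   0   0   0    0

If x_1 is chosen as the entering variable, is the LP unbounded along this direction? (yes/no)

Every constraint-row entry in column x_1 is ≤ 0, so increasing x_1 is unbounded.

yes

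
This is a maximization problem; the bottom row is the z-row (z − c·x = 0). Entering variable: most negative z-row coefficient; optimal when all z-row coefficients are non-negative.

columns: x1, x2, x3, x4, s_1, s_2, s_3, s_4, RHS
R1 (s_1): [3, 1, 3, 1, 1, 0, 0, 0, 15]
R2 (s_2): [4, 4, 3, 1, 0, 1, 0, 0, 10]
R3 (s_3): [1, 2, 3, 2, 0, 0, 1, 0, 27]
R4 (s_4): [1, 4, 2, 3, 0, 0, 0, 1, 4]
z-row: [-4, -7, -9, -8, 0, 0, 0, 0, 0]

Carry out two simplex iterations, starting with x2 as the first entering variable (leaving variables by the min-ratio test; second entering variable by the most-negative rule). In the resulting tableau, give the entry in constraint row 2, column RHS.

Ratio test on column x2 — row 1: 15/1 = 15; row 2: 10/4 = 5/2; row 3: 27/2 = 27/2; row 4: 4/4 = 1. Minimum is 1 at row 4 (s_4 leaves); pivot element 4.
Divide row 4 by 4; eliminate column x2 from the other rows.
Second iteration: most negative z-row entry is -11/2 in column x3, so x3 enters.
Ratio test on column x3 — row 1: 14/(5/2) = 28/5; row 2: 6/1 = 6; row 3: 25/2 = 25/2; row 4: 1/(1/2) = 2. Minimum is 2 at row 4 (x2 leaves); pivot element 1/2.
Divide row 4 by 1/2; eliminate column x3 from the other rows.
After both pivots, the entry at constraint row 2, column RHS is 4.

4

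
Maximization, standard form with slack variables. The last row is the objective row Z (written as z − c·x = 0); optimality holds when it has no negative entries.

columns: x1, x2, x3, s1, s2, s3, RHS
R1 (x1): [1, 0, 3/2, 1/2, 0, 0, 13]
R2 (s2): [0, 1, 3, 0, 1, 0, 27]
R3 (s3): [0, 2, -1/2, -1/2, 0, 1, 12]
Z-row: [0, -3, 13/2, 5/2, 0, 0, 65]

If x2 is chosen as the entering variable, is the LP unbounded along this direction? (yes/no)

no

Column x2 has positive entries in row(s) 2, 3, so the ratio test bounds it — not unbounded.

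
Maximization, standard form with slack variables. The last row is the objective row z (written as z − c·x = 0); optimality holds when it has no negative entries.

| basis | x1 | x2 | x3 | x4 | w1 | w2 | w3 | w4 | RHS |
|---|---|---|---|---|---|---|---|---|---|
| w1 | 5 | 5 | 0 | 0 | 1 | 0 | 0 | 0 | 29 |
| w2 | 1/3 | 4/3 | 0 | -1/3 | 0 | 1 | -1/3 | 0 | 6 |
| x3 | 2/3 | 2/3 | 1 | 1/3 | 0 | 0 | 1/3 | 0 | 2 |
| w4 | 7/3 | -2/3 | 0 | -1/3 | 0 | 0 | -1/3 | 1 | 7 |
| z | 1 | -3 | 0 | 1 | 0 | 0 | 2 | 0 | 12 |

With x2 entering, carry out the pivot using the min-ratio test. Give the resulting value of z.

21

Ratio test on column x2 — row 1: 29/5 = 29/5; row 2: 6/(4/3) = 9/2; row 3: 2/(2/3) = 3; row 4: entry -2/3 ≤ 0. Minimum is 3 at row 3 (x3 leaves); pivot element 2/3.
Pivot on row 3; the z-row RHS becomes 12 − (-3)·3 = 21.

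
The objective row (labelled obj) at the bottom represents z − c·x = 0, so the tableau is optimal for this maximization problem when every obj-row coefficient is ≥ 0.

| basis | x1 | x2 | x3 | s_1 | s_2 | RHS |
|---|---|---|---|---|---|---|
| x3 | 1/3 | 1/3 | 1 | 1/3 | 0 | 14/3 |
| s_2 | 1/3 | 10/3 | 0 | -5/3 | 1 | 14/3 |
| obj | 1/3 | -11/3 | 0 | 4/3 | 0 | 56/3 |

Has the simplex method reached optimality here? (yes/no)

The obj-row has a negative entry -11/3 in column x2, so it is not optimal.

no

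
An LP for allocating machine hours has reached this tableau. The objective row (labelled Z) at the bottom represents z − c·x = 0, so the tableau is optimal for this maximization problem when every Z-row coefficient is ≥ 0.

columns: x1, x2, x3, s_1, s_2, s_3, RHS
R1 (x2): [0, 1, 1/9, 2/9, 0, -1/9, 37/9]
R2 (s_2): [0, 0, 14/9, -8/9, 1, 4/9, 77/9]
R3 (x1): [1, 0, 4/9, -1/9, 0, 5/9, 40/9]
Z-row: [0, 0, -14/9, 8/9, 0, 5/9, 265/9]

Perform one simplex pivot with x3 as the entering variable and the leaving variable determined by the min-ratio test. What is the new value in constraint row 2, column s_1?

-4/7

Ratio test on column x3 — row 1: (37/9)/(1/9) = 37; row 2: (77/9)/(14/9) = 11/2; row 3: (40/9)/(4/9) = 10. Minimum is 11/2 at row 2 (s_2 leaves); pivot element 14/9.
Divide row 2 by 14/9; eliminate column x3 from the other rows.
In the new row 2, the s_1 entry is the old entry divided by the pivot: (-8/9)/(14/9) = -4/7.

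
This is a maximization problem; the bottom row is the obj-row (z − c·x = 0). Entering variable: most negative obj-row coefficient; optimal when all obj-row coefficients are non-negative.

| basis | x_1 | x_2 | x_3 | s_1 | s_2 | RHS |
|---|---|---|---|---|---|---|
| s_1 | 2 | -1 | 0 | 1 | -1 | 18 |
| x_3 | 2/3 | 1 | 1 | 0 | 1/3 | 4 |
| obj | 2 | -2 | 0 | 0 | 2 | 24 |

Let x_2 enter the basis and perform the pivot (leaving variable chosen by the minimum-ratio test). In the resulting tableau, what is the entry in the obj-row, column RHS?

Ratio test on column x_2 — row 1: entry -1 ≤ 0; row 2: 4/1 = 4. Minimum is 4 at row 2 (x_3 leaves); pivot element 1.
Divide row 2 by 1; eliminate column x_2 from the other rows.
obj-row update in column RHS: 24 − (-2)·4 = 32.

32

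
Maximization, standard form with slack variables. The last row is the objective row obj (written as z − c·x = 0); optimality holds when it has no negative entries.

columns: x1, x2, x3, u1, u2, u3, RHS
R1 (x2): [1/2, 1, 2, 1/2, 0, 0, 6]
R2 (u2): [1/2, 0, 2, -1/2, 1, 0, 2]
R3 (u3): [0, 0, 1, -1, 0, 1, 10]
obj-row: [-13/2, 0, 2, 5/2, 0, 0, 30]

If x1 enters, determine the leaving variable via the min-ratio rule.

u2

Column x1 entries and ratios — x2: 6/(1/2) = 12; u2: 2/(1/2) = 4; u3: 0 ≤ 0, skip.
Smallest ratio is 4 in the row of u2, so u2 leaves.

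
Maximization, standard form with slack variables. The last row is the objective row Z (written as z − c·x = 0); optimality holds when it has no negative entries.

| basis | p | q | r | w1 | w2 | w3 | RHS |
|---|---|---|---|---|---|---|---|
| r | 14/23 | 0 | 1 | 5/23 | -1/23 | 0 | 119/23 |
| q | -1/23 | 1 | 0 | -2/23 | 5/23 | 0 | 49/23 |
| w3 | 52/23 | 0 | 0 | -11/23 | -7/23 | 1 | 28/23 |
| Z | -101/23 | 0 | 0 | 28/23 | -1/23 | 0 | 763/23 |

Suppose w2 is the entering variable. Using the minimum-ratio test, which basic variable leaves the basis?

Column w2 entries and ratios — r: -1/23 ≤ 0, skip; q: (49/23)/(5/23) = 49/5; w3: -7/23 ≤ 0, skip.
Smallest ratio is 49/5 in the row of q, so q leaves.

q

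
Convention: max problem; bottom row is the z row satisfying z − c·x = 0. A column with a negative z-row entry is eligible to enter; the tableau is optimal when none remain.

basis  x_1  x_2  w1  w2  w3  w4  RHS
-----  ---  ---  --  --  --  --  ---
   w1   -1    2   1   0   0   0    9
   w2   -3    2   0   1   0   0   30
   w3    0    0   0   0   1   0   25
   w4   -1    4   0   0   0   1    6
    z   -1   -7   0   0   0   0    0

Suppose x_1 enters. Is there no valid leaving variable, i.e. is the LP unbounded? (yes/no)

Every constraint-row entry in column x_1 is ≤ 0, so increasing x_1 is unbounded.

yes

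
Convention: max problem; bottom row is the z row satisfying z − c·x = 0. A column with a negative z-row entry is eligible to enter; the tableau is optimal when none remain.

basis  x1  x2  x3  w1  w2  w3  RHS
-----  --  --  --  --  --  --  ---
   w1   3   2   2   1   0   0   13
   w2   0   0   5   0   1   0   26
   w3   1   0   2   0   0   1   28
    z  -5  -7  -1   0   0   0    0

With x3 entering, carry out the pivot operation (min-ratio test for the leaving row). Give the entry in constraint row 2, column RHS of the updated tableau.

26/5

Ratio test on column x3 — row 1: 13/2 = 13/2; row 2: 26/5 = 26/5; row 3: 28/2 = 14. Minimum is 26/5 at row 2 (w2 leaves); pivot element 5.
Divide row 2 by 5; eliminate column x3 from the other rows.
In the new row 2, the RHS entry is the old entry divided by the pivot: 26/5 = 26/5.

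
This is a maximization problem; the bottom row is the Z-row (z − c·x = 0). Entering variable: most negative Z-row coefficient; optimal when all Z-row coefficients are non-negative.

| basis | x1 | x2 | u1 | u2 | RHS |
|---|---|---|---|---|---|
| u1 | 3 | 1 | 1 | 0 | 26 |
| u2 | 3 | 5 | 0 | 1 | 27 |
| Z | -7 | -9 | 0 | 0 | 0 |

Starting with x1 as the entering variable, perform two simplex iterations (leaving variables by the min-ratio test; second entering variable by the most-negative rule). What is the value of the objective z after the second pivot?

Ratio test on column x1 — row 1: 26/3 = 26/3; row 2: 27/3 = 9. Minimum is 26/3 at row 1 (u1 leaves); pivot element 3.
Pivot on row 1; the Z-row RHS becomes 0 − (-7)·(26/3) = 182/3.
Next entering variable (most negative Z-row entry -20/3): x2.
Ratio test on column x2 — row 1: (26/3)/(1/3) = 26; row 2: 1/4 = 1/4. Minimum is 1/4 at row 2 (u2 leaves); pivot element 4.
After the second pivot the Z-row RHS is 182/3 − (-20/3)·(1/4) = 187/3.

187/3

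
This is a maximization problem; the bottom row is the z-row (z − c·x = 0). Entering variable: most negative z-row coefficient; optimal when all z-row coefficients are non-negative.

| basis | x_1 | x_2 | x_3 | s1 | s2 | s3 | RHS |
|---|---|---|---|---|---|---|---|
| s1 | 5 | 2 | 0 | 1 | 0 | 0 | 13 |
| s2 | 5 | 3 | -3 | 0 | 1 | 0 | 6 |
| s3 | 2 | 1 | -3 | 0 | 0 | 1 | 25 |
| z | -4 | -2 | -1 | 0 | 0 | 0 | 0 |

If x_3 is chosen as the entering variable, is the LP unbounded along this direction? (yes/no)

yes

Every constraint-row entry in column x_3 is ≤ 0, so increasing x_3 is unbounded.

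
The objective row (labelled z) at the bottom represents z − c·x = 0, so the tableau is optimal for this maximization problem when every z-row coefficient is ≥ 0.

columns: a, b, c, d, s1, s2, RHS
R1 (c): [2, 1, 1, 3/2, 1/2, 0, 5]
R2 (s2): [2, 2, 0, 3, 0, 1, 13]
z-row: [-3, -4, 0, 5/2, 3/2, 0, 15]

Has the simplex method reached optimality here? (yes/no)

The z-row has a negative entry -4 in column b, so it is not optimal.

no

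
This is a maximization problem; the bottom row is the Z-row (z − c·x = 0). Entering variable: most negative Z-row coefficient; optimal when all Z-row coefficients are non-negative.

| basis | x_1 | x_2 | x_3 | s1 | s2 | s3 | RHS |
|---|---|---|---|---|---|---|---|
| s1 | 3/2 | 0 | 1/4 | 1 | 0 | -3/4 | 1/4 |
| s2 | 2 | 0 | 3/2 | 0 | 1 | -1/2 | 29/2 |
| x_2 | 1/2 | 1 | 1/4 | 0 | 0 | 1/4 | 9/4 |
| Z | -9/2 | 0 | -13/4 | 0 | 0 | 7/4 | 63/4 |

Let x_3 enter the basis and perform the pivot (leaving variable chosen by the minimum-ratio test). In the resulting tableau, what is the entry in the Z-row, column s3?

Ratio test on column x_3 — row 1: (1/4)/(1/4) = 1; row 2: (29/2)/(3/2) = 29/3; row 3: (9/4)/(1/4) = 9. Minimum is 1 at row 1 (s1 leaves); pivot element 1/4.
Divide row 1 by 1/4; eliminate column x_3 from the other rows.
Z-row update in column s3: 7/4 − (-13/4)·(-3) = -8.

-8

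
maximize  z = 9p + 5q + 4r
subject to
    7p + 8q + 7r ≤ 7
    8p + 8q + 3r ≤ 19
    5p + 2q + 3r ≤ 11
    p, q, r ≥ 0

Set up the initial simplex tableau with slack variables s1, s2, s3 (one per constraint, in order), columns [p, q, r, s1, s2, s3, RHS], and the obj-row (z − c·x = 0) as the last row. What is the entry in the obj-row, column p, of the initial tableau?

-9

The obj-row carries the negated objective coefficients: the p entry is -9.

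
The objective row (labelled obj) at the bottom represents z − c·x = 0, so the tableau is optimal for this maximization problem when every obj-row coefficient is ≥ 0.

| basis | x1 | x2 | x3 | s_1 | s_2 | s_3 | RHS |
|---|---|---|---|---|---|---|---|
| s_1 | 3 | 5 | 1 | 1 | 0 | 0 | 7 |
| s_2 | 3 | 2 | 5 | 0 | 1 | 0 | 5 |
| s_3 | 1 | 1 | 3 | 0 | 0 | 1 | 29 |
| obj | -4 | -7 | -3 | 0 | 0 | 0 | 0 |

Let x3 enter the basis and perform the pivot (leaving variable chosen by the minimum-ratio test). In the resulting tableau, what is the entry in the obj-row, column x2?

Ratio test on column x3 — row 1: 7/1 = 7; row 2: 5/5 = 1; row 3: 29/3 = 29/3. Minimum is 1 at row 2 (s_2 leaves); pivot element 5.
Divide row 2 by 5; eliminate column x3 from the other rows.
obj-row update in column x2: -7 − (-3)·(2/5) = -29/5.

-29/5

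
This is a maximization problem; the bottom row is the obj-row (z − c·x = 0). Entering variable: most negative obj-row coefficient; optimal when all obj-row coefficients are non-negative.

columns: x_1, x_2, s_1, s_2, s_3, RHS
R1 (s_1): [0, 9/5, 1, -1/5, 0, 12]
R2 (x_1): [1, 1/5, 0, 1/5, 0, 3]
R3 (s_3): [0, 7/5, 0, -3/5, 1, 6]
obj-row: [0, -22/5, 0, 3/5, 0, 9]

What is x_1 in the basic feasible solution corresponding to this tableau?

x_1 is basic (row 2); its value is the RHS of that row, 3.

3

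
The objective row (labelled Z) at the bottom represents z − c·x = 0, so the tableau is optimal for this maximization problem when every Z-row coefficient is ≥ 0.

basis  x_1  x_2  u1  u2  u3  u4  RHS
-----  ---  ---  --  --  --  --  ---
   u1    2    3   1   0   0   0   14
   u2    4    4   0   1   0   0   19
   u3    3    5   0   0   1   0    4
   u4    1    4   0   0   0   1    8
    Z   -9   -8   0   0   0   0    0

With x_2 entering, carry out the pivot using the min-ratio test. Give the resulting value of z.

Ratio test on column x_2 — row 1: 14/3 = 14/3; row 2: 19/4 = 19/4; row 3: 4/5 = 4/5; row 4: 8/4 = 2. Minimum is 4/5 at row 3 (u3 leaves); pivot element 5.
Pivot on row 3; the Z-row RHS becomes 0 − (-8)·(4/5) = 32/5.

32/5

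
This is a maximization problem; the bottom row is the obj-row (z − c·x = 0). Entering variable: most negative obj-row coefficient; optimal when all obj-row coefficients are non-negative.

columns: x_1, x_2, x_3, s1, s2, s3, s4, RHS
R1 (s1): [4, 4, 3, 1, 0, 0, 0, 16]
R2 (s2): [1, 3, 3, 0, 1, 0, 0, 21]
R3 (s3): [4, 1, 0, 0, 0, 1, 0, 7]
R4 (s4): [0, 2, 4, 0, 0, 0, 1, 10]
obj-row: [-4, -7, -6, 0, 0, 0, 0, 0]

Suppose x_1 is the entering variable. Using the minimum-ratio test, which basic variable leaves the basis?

Column x_1 entries and ratios — s1: 16/4 = 4; s2: 21/1 = 21; s3: 7/4 = 7/4; s4: 0 ≤ 0, skip.
Smallest ratio is 7/4 in the row of s3, so s3 leaves.

s3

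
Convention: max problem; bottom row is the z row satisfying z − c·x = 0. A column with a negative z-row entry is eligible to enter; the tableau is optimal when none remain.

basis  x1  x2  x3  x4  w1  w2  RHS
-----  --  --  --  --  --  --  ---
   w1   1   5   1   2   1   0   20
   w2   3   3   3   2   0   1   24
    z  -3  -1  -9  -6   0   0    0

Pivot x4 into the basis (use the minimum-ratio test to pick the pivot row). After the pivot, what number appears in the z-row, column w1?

Ratio test on column x4 — row 1: 20/2 = 10; row 2: 24/2 = 12. Minimum is 10 at row 1 (w1 leaves); pivot element 2.
Divide row 1 by 2; eliminate column x4 from the other rows.
z-row update in column w1: 0 − (-6)·(1/2) = 3.

3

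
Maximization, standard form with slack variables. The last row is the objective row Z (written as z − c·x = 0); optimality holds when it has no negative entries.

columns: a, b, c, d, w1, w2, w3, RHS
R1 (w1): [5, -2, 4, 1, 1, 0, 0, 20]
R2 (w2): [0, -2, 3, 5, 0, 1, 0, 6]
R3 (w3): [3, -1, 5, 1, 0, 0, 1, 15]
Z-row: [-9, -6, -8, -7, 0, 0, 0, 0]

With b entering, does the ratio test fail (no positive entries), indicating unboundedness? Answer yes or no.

yes

Every constraint-row entry in column b is ≤ 0, so increasing b is unbounded.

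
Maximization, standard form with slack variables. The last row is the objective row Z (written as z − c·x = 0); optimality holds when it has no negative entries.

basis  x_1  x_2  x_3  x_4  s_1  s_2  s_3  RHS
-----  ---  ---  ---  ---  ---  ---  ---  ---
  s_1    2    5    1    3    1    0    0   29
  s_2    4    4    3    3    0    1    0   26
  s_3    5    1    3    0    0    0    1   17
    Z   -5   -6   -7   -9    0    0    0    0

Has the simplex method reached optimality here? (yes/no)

The Z-row has a negative entry -9 in column x_4, so it is not optimal.

no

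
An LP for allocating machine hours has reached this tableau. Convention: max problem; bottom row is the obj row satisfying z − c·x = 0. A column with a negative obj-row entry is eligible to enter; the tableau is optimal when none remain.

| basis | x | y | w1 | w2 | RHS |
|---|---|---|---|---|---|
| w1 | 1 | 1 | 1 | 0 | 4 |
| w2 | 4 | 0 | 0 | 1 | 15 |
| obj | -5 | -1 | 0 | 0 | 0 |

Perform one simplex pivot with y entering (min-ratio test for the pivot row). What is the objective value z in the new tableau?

4

Ratio test on column y — row 1: 4/1 = 4; row 2: entry 0 ≤ 0. Minimum is 4 at row 1 (w1 leaves); pivot element 1.
Pivot on row 1; the obj-row RHS becomes 0 − (-1)·4 = 4.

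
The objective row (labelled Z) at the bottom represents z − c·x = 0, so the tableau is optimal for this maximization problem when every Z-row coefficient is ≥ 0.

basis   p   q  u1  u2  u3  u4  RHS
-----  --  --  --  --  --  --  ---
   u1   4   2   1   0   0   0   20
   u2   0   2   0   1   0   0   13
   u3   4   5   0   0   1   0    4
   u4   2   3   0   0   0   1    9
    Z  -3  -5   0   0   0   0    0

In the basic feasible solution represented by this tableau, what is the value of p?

p is not in the basis, so in the current basic feasible solution p = 0.

0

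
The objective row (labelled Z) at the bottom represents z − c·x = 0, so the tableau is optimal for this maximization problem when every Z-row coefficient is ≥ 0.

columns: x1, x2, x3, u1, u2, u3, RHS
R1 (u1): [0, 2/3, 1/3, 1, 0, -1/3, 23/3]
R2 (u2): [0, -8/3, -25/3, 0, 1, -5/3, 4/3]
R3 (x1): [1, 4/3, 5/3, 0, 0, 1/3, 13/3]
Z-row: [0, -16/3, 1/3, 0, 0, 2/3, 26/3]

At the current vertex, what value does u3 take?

0

u3 is not in the basis, so in the current basic feasible solution u3 = 0.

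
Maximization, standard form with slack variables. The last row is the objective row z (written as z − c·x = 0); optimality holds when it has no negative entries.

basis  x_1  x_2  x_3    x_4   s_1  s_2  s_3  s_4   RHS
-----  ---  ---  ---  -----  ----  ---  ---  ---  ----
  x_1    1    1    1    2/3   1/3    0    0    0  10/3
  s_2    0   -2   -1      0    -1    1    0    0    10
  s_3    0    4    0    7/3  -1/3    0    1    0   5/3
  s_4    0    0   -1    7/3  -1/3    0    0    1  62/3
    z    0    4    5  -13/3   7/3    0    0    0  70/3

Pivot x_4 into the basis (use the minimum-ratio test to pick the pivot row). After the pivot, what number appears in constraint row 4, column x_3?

-1

Ratio test on column x_4 — row 1: (10/3)/(2/3) = 5; row 2: entry 0 ≤ 0; row 3: (5/3)/(7/3) = 5/7; row 4: (62/3)/(7/3) = 62/7. Minimum is 5/7 at row 3 (s_3 leaves); pivot element 7/3.
Divide row 3 by 7/3; eliminate column x_4 from the other rows.
Row 4 update in column x_3: -1 − (7/3)·0 = -1.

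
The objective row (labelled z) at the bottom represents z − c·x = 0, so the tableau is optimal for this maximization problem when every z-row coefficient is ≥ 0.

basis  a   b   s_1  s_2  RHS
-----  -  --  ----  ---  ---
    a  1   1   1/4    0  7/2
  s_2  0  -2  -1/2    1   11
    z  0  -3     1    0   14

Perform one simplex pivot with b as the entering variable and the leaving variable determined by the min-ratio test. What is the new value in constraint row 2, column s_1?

Ratio test on column b — row 1: (7/2)/1 = 7/2; row 2: entry -2 ≤ 0. Minimum is 7/2 at row 1 (a leaves); pivot element 1.
Divide row 1 by 1; eliminate column b from the other rows.
Row 2 update in column s_1: -1/2 − (-2)·(1/4) = 0.

0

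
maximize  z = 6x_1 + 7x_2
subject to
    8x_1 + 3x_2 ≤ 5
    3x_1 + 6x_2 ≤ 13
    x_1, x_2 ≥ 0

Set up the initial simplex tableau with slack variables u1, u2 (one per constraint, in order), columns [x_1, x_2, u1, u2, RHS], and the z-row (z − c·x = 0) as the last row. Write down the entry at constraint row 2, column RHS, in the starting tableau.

The RHS of constraint 2 is b_2 = 13.

13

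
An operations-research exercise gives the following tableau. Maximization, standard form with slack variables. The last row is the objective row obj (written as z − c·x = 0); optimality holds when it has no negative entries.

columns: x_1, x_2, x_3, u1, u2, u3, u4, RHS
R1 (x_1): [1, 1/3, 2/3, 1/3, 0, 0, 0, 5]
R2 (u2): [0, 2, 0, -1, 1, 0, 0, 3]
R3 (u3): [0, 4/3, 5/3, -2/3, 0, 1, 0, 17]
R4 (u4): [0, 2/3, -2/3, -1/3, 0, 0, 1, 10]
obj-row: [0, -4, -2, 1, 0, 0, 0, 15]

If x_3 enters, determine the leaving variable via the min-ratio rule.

x_1

Column x_3 entries and ratios — x_1: 5/(2/3) = 15/2; u2: 0 ≤ 0, skip; u3: 17/(5/3) = 51/5; u4: -2/3 ≤ 0, skip.
Smallest ratio is 15/2 in the row of x_1, so x_1 leaves.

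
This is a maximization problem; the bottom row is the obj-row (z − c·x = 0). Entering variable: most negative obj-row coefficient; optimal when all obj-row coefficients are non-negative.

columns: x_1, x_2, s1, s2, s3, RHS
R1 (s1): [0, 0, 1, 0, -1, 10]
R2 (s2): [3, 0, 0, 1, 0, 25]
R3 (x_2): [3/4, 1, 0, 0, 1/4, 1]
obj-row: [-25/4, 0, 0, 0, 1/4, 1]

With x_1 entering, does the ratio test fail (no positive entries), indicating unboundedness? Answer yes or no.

no

Column x_1 has positive entries in row(s) 2, 3, so the ratio test bounds it — not unbounded.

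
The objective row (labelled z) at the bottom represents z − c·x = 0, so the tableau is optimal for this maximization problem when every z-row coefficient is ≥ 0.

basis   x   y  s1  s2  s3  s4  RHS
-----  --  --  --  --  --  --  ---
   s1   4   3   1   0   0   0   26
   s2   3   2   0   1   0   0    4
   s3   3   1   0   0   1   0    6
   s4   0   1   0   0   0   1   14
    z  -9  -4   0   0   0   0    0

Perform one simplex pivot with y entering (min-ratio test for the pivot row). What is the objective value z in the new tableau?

Ratio test on column y — row 1: 26/3 = 26/3; row 2: 4/2 = 2; row 3: 6/1 = 6; row 4: 14/1 = 14. Minimum is 2 at row 2 (s2 leaves); pivot element 2.
Pivot on row 2; the z-row RHS becomes 0 − (-4)·2 = 8.

8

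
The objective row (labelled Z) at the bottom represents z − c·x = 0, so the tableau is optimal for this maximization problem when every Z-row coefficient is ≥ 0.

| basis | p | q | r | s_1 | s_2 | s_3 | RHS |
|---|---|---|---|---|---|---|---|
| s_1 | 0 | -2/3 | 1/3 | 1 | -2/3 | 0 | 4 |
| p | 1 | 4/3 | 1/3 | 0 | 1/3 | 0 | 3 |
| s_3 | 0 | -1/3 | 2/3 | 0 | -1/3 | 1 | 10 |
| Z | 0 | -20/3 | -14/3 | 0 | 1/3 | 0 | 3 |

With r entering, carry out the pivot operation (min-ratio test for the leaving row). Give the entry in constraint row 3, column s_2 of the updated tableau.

-1

Ratio test on column r — row 1: 4/(1/3) = 12; row 2: 3/(1/3) = 9; row 3: 10/(2/3) = 15. Minimum is 9 at row 2 (p leaves); pivot element 1/3.
Divide row 2 by 1/3; eliminate column r from the other rows.
Row 3 update in column s_2: -1/3 − (2/3)·1 = -1.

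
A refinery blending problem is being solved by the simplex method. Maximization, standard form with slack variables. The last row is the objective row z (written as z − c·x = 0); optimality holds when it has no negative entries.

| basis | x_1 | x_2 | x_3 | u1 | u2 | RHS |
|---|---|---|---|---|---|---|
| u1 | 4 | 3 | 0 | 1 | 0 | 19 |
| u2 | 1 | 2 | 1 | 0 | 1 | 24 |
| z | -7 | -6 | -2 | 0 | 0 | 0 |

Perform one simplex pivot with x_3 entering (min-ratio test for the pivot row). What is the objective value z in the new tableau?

Ratio test on column x_3 — row 1: entry 0 ≤ 0; row 2: 24/1 = 24. Minimum is 24 at row 2 (u2 leaves); pivot element 1.
Pivot on row 2; the z-row RHS becomes 0 − (-2)·24 = 48.

48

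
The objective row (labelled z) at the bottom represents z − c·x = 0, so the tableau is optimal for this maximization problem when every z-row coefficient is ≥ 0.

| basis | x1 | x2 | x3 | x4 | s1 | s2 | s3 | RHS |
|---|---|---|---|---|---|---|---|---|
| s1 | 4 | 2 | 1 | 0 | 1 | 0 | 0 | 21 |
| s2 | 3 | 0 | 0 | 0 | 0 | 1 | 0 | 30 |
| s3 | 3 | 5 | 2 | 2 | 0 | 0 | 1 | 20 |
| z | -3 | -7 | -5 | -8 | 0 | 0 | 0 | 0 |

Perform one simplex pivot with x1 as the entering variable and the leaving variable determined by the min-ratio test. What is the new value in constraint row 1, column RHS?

21/4

Ratio test on column x1 — row 1: 21/4 = 21/4; row 2: 30/3 = 10; row 3: 20/3 = 20/3. Minimum is 21/4 at row 1 (s1 leaves); pivot element 4.
Divide row 1 by 4; eliminate column x1 from the other rows.
In the new row 1, the RHS entry is the old entry divided by the pivot: 21/4 = 21/4.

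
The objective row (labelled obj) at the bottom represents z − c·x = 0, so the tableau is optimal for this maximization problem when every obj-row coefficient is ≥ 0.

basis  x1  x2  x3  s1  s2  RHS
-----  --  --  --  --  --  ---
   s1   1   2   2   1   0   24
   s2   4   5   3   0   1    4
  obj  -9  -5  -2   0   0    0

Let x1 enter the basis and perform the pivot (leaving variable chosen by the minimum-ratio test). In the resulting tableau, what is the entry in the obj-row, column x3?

Ratio test on column x1 — row 1: 24/1 = 24; row 2: 4/4 = 1. Minimum is 1 at row 2 (s2 leaves); pivot element 4.
Divide row 2 by 4; eliminate column x1 from the other rows.
obj-row update in column x3: -2 − (-9)·(3/4) = 19/4.

19/4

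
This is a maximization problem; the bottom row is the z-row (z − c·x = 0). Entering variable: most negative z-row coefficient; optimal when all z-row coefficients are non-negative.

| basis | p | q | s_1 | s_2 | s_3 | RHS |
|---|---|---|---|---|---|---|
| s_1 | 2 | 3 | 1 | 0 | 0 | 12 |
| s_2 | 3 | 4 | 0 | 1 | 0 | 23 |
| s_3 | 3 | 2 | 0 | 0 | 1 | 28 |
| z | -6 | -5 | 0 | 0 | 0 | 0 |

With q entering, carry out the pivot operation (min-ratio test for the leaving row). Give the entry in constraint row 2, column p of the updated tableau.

Ratio test on column q — row 1: 12/3 = 4; row 2: 23/4 = 23/4; row 3: 28/2 = 14. Minimum is 4 at row 1 (s_1 leaves); pivot element 3.
Divide row 1 by 3; eliminate column q from the other rows.
Row 2 update in column p: 3 − 4·(2/3) = 1/3.

1/3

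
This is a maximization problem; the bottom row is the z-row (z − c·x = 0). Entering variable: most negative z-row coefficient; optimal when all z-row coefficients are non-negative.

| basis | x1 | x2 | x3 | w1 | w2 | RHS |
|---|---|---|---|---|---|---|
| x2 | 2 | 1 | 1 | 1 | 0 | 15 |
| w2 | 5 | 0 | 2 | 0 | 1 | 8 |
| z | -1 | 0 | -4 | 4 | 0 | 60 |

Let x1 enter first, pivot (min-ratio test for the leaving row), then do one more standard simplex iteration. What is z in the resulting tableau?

76

Ratio test on column x1 — row 1: 15/2 = 15/2; row 2: 8/5 = 8/5. Minimum is 8/5 at row 2 (w2 leaves); pivot element 5.
Pivot on row 2; the z-row RHS becomes 60 − (-1)·(8/5) = 308/5.
Next entering variable (most negative z-row entry -18/5): x3.
Ratio test on column x3 — row 1: (59/5)/(1/5) = 59; row 2: (8/5)/(2/5) = 4. Minimum is 4 at row 2 (x1 leaves); pivot element 2/5.
After the second pivot the z-row RHS is 308/5 − (-18/5)·4 = 76.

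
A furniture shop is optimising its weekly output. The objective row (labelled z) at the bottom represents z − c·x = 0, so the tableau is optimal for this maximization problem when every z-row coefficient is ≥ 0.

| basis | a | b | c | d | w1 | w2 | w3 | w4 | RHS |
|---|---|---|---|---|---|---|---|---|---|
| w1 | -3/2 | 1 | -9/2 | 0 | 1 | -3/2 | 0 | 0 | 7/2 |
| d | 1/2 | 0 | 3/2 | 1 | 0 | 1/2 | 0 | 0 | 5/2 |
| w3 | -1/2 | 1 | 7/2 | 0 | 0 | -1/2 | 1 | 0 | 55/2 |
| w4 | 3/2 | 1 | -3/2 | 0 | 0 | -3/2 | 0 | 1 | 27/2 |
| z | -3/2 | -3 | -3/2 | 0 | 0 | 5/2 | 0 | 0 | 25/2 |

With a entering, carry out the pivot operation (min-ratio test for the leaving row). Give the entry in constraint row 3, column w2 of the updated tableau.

Ratio test on column a — row 1: entry -3/2 ≤ 0; row 2: (5/2)/(1/2) = 5; row 3: entry -1/2 ≤ 0; row 4: (27/2)/(3/2) = 9. Minimum is 5 at row 2 (d leaves); pivot element 1/2.
Divide row 2 by 1/2; eliminate column a from the other rows.
Row 3 update in column w2: -1/2 − (-1/2)·1 = 0.

0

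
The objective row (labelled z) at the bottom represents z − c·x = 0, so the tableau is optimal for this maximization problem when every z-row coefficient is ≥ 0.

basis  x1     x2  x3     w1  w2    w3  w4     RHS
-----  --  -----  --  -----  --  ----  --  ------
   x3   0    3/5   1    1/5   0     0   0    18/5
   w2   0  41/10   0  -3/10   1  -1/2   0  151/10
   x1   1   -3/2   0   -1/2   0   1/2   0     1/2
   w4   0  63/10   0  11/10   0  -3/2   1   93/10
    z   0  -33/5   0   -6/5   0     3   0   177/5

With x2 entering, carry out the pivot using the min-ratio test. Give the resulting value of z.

316/7

Ratio test on column x2 — row 1: (18/5)/(3/5) = 6; row 2: (151/10)/(41/10) = 151/41; row 3: entry -3/2 ≤ 0; row 4: (93/10)/(63/10) = 31/21. Minimum is 31/21 at row 4 (w4 leaves); pivot element 63/10.
Pivot on row 4; the z-row RHS becomes 177/5 − (-33/5)·(31/21) = 316/7.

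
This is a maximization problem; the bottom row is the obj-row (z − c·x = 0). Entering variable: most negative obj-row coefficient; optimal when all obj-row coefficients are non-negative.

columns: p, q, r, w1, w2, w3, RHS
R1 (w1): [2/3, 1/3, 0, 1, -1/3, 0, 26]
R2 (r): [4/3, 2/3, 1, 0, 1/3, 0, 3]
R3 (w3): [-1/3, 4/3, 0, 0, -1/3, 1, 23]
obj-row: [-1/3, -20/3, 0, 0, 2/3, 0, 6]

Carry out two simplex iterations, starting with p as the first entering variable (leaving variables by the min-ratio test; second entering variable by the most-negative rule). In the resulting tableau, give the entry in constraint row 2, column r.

Ratio test on column p — row 1: 26/(2/3) = 39; row 2: 3/(4/3) = 9/4; row 3: entry -1/3 ≤ 0. Minimum is 9/4 at row 2 (r leaves); pivot element 4/3.
Divide row 2 by 4/3; eliminate column p from the other rows.
Second iteration: most negative obj-row entry is -13/2 in column q, so q enters.
Ratio test on column q — row 1: entry 0 ≤ 0; row 2: (9/4)/(1/2) = 9/2; row 3: (95/4)/(3/2) = 95/6. Minimum is 9/2 at row 2 (p leaves); pivot element 1/2.
Divide row 2 by 1/2; eliminate column q from the other rows.
After both pivots, the entry at constraint row 2, column r is 3/2.

3/2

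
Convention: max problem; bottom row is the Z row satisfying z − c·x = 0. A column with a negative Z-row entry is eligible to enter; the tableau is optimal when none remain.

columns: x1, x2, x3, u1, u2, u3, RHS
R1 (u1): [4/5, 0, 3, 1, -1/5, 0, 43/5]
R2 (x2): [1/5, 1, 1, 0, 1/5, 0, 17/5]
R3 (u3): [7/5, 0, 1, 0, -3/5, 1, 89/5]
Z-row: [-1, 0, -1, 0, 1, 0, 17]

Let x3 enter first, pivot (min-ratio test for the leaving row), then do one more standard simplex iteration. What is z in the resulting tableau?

Ratio test on column x3 — row 1: (43/5)/3 = 43/15; row 2: (17/5)/1 = 17/5; row 3: (89/5)/1 = 89/5. Minimum is 43/15 at row 1 (u1 leaves); pivot element 3.
Pivot on row 1; the Z-row RHS becomes 17 − (-1)·(43/15) = 298/15.
Next entering variable (most negative Z-row entry -11/15): x1.
Ratio test on column x1 — row 1: (43/15)/(4/15) = 43/4; row 2: entry -1/15 ≤ 0; row 3: (224/15)/(17/15) = 224/17. Minimum is 43/4 at row 1 (x3 leaves); pivot element 4/15.
After the second pivot the Z-row RHS is 298/15 − (-11/15)·(43/4) = 111/4.

111/4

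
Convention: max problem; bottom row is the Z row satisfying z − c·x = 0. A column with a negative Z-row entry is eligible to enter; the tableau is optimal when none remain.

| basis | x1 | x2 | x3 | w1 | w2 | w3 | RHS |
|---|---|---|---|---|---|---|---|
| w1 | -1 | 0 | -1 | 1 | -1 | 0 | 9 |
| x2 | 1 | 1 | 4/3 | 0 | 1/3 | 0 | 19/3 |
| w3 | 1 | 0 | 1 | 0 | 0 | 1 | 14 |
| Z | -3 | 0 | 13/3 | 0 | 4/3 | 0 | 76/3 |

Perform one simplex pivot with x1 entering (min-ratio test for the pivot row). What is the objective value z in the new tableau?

Ratio test on column x1 — row 1: entry -1 ≤ 0; row 2: (19/3)/1 = 19/3; row 3: 14/1 = 14. Minimum is 19/3 at row 2 (x2 leaves); pivot element 1.
Pivot on row 2; the Z-row RHS becomes 76/3 − (-3)·(19/3) = 133/3.

133/3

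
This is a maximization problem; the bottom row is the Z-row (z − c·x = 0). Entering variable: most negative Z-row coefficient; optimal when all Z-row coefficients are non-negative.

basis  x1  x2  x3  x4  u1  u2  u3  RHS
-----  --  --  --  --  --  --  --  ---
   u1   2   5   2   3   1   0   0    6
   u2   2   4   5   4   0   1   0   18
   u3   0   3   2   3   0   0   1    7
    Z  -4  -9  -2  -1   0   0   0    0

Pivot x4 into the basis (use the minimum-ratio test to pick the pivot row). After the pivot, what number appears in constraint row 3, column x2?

Ratio test on column x4 — row 1: 6/3 = 2; row 2: 18/4 = 9/2; row 3: 7/3 = 7/3. Minimum is 2 at row 1 (u1 leaves); pivot element 3.
Divide row 1 by 3; eliminate column x4 from the other rows.
Row 3 update in column x2: 3 − 3·(5/3) = -2.

-2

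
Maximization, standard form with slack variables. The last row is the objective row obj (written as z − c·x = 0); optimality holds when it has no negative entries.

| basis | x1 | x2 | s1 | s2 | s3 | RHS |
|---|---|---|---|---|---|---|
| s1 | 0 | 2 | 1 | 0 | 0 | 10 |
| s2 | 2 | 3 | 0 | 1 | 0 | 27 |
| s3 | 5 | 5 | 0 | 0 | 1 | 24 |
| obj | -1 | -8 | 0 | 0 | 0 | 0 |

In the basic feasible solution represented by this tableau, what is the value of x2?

0

x2 is not in the basis, so in the current basic feasible solution x2 = 0.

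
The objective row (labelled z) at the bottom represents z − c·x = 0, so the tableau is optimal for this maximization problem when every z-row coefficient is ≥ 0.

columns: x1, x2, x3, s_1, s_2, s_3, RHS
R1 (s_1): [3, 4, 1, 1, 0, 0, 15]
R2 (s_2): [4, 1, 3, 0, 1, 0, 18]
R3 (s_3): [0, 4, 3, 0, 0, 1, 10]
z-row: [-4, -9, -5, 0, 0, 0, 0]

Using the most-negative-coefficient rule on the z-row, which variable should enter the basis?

x2

Negative z-row entries: x1: -4, x2: -9, x3: -5.
The most negative is -9 in column x2, so x2 enters.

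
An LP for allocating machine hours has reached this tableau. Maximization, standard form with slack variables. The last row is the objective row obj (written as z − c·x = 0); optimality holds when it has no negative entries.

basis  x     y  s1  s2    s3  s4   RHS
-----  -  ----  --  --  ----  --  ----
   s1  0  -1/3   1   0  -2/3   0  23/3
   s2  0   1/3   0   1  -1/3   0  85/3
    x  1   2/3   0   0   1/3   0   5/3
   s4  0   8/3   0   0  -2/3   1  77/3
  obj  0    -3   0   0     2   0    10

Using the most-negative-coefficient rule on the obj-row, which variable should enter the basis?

y

Negative obj-row entries: y: -3.
The most negative is -3 in column y, so y enters.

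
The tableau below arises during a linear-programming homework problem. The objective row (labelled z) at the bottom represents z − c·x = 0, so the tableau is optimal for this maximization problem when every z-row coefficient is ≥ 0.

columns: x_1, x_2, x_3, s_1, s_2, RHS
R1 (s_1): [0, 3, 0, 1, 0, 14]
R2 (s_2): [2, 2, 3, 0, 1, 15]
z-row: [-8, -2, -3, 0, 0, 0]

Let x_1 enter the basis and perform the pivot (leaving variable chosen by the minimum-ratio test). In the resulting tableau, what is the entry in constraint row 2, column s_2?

1/2

Ratio test on column x_1 — row 1: entry 0 ≤ 0; row 2: 15/2 = 15/2. Minimum is 15/2 at row 2 (s_2 leaves); pivot element 2.
Divide row 2 by 2; eliminate column x_1 from the other rows.
In the new row 2, the s_2 entry is the old entry divided by the pivot: 1/2 = 1/2.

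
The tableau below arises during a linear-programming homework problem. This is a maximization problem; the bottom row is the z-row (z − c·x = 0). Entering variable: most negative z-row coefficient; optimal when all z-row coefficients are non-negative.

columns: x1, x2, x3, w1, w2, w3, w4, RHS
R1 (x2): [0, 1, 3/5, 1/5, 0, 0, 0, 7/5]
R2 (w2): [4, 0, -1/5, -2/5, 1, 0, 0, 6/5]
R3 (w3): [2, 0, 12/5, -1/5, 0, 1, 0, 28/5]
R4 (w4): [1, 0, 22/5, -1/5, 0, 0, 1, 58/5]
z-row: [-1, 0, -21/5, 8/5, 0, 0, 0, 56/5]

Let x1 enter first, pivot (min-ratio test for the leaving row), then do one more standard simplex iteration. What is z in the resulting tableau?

Ratio test on column x1 — row 1: entry 0 ≤ 0; row 2: (6/5)/4 = 3/10; row 3: (28/5)/2 = 14/5; row 4: (58/5)/1 = 58/5. Minimum is 3/10 at row 2 (w2 leaves); pivot element 4.
Pivot on row 2; the z-row RHS becomes 56/5 − (-1)·(3/10) = 23/2.
Next entering variable (most negative z-row entry -17/4): x3.
Ratio test on column x3 — row 1: (7/5)/(3/5) = 7/3; row 2: entry -1/20 ≤ 0; row 3: 5/(5/2) = 2; row 4: (113/10)/(89/20) = 226/89. Minimum is 2 at row 3 (w3 leaves); pivot element 5/2.
After the second pivot the z-row RHS is 23/2 − (-17/4)·2 = 20.

20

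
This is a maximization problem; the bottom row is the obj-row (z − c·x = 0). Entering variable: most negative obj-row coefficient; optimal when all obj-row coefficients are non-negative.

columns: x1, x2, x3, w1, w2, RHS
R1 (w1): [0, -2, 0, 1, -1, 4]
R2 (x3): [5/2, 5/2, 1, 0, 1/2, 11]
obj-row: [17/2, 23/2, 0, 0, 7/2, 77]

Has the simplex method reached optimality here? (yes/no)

yes

Every obj-row coefficient is ≥ 0, so the tableau is optimal.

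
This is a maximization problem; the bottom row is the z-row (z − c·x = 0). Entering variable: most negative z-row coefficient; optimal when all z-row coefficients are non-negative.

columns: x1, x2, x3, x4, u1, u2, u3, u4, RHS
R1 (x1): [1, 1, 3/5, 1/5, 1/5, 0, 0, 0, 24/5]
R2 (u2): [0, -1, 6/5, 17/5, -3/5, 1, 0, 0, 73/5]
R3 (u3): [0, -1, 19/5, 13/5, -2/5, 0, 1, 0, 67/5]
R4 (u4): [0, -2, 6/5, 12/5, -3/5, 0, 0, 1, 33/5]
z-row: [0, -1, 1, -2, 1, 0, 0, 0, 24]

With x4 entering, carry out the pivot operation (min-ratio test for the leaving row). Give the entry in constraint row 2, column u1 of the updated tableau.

Ratio test on column x4 — row 1: (24/5)/(1/5) = 24; row 2: (73/5)/(17/5) = 73/17; row 3: (67/5)/(13/5) = 67/13; row 4: (33/5)/(12/5) = 11/4. Minimum is 11/4 at row 4 (u4 leaves); pivot element 12/5.
Divide row 4 by 12/5; eliminate column x4 from the other rows.
Row 2 update in column u1: -3/5 − (17/5)·(-1/4) = 1/4.

1/4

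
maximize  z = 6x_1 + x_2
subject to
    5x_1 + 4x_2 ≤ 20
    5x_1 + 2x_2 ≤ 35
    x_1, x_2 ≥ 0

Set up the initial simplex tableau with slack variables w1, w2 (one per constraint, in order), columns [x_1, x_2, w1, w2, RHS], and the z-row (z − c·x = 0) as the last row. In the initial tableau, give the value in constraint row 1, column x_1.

5

Constraint 1 has coefficient 5 on x_1.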